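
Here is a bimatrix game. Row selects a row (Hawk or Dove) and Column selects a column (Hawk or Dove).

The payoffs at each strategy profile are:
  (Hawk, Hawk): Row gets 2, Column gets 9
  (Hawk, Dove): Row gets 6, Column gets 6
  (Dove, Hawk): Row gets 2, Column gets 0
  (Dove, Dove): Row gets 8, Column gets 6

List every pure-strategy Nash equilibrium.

(Hawk, Hawk): Row gets 2 ≥ 2 from Dove, and Column gets 9 ≥ 6 from Dove — Nash equilibrium.
(Hawk, Dove): Row prefers Dove (8 > 6); Column prefers Hawk (9 > 6) — not an equilibrium.
(Dove, Hawk): Column prefers Dove (6 > 0) — not an equilibrium.
(Dove, Dove): Row gets 8 ≥ 6 from Hawk, and Column gets 6 ≥ 0 from Hawk — Nash equilibrium.

(Hawk, Hawk) and (Dove, Dove)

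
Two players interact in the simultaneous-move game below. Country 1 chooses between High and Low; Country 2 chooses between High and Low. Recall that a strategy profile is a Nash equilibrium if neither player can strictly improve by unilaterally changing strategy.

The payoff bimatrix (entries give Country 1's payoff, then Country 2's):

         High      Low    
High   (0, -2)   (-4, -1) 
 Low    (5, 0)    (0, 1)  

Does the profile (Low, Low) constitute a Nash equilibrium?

At (Low, Low), Country 1 earns 0; switching to High would give -4, so Country 1 has no profitable deviation.
Country 2 earns 1; switching to High would give 0, so Country 2 has no profitable deviation.
Neither player can gain by a unilateral deviation, so this profile is a Nash equilibrium.

Yes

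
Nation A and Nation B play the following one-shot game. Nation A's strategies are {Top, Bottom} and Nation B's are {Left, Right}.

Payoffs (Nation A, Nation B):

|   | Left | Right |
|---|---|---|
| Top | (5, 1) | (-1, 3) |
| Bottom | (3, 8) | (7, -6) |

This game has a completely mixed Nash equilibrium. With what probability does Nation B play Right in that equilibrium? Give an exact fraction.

1/5

Let y be the probability that Nation B plays Left. In a completely mixed equilibrium, Nation A must be indifferent between Top and Bottom.
Nation A's expected payoff from Top is 5y − (1−y); from Bottom it is 3y + 7(1−y).
Setting these equal: 6y − 1 = −4y + 7, so y = 4/5.
Therefore Nation B plays Right with probability 1 − 4/5 = 1/5.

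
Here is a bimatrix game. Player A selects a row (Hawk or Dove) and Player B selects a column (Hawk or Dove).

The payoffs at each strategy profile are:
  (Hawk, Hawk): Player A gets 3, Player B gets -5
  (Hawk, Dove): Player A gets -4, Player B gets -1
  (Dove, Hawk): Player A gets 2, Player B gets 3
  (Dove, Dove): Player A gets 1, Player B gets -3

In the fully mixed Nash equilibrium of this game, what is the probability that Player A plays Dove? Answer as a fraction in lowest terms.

2/5

Let r be the probability that Player A plays Hawk. In a completely mixed equilibrium, Player B must be indifferent between Hawk and Dove.
Player B's expected payoff from Hawk is −5r + 3(1−r); from Dove it is −r − 3(1−r).
Setting these equal: −8r + 3 = 2r − 3, so r = 3/5.
Therefore Player A plays Dove with probability 1 − 3/5 = 2/5.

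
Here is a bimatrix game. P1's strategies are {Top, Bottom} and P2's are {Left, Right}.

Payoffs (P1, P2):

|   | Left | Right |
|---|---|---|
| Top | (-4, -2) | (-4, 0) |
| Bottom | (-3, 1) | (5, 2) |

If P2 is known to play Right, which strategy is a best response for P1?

Bottom

Against Right, P1 earns -4 from Top and 5 from Bottom.
So Bottom is the best response.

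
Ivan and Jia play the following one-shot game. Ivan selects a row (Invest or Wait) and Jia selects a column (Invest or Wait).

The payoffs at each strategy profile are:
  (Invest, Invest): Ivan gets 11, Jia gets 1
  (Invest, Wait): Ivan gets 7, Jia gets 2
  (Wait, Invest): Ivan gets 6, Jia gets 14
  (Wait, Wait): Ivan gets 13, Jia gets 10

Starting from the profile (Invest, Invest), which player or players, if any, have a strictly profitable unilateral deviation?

Ivan at (Invest, Invest) earns 11; deviating to Wait yields 6 — not better.
Jia earns 1; deviating to Wait yields 2 — a strict improvement.
Only Jia has a strictly profitable deviation.

Jia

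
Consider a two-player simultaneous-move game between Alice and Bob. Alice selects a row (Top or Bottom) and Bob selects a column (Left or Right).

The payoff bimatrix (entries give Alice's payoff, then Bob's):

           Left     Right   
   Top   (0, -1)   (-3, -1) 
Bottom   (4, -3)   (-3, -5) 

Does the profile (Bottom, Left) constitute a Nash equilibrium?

Yes

At (Bottom, Left), Alice earns 4; switching to Top would give 0, so Alice has no profitable deviation.
Bob earns -3; switching to Right would give -5, so Bob has no profitable deviation.
Neither player can gain by a unilateral deviation, so this profile is a Nash equilibrium.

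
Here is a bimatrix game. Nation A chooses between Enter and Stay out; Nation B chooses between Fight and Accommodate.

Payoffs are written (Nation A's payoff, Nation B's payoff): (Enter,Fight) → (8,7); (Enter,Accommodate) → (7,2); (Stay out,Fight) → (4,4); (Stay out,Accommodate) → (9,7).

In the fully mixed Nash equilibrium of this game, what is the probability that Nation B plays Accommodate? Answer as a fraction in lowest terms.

Let q be the probability that Nation B plays Fight. In a completely mixed equilibrium, Nation A must be indifferent between Enter and Stay out.
Nation A's expected payoff from Enter is 8q + 7(1−q); from Stay out it is 4q + 9(1−q).
Setting these equal: q + 7 = −5q + 9, so q = 1/3.
Therefore Nation B plays Accommodate with probability 1 − 1/3 = 2/3.

2/3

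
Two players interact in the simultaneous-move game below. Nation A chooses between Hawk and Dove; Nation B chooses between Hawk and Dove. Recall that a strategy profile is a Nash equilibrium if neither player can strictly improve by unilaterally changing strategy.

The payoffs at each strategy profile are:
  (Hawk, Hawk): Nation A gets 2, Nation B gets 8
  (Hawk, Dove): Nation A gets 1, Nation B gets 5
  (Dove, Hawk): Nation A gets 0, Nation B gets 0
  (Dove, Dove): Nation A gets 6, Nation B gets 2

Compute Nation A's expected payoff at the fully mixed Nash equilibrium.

First find y, the probability Nation B plays Hawk, from Nation A's indifference between Hawk and Dove: 2y + (1−y) = 6(1−y), giving y = 5/7.
Since Nation A is indifferent in equilibrium, Nation A's expected payoff equals the payoff from either row against (5/7, 2/7). Using Hawk: 2(5/7) + (2/7) = 12/7.

12/7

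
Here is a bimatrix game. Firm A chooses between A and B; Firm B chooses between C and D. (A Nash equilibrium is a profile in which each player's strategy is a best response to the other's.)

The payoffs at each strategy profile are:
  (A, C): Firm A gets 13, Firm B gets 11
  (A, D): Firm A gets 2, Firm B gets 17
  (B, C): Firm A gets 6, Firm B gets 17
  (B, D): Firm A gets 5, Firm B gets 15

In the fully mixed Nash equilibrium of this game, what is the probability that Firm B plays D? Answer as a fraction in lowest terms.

7/10

Let c be the probability that Firm B plays C. In a completely mixed equilibrium, Firm A must be indifferent between A and B.
Firm A's expected payoff from A is 13c + 2(1−c); from B it is 6c + 5(1−c).
Setting these equal: 11c + 2 = c + 5, so c = 3/10.
Therefore Firm B plays D with probability 1 − 3/10 = 7/10.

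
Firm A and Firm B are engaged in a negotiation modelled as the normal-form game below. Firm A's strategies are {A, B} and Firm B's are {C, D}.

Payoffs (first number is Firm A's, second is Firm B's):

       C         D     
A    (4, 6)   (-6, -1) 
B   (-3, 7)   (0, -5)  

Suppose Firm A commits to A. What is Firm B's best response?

C

Against A, Firm B earns 6 from C and -1 from D.
So C is the best response.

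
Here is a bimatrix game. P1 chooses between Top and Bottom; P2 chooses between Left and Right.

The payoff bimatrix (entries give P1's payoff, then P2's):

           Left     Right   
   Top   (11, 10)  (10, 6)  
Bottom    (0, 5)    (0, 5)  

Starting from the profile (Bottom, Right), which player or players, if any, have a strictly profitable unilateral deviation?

P1 at (Bottom, Right) earns 0; deviating to Top yields 10 — a strict improvement.
P2 earns 5; deviating to Left yields 5 — not better.
Only P1 has a strictly profitable deviation.

P1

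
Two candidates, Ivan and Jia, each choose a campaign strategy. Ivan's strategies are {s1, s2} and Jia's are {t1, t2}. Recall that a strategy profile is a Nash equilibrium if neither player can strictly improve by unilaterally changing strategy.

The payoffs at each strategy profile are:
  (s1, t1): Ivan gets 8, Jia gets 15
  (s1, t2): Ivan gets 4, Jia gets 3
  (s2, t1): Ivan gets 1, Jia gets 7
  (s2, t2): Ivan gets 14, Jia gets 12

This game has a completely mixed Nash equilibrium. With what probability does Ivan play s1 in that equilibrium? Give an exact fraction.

5/17

Let p be the probability that Ivan plays s1. In a completely mixed equilibrium, Jia must be indifferent between t1 and t2.
Jia's expected payoff from t1 is 15p + 7(1−p); from t2 it is 3p + 12(1−p).
Setting these equal: 8p + 7 = −9p + 12, so p = 5/17.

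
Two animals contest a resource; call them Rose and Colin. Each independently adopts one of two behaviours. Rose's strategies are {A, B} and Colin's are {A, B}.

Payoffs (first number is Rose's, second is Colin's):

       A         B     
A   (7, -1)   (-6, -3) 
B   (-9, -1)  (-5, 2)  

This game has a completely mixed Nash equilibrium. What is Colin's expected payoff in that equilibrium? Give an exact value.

First find x, the probability Rose plays A, from Colin's indifference between A and B: −x − (1−x) = −3x + 2(1−x), giving x = 3/5.
Since Colin is indifferent in equilibrium, Colin's expected payoff equals the payoff from either column against (3/5, 2/5). Using A: −(3/5) − (2/5) = -1.

-1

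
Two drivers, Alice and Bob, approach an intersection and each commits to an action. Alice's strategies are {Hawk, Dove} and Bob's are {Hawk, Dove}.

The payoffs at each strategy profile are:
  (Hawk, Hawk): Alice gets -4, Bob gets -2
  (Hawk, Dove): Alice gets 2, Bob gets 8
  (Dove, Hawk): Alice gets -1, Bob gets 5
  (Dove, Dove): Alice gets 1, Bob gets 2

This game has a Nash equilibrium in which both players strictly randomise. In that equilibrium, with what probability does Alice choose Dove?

Let r be the probability that Alice plays Hawk. In a completely mixed equilibrium, Bob must be indifferent between Hawk and Dove.
Bob's expected payoff from Hawk is −2r + 5(1−r); from Dove it is 8r + 2(1−r).
Setting these equal: −7r + 5 = 6r + 2, so r = 3/13.
Therefore Alice plays Dove with probability 1 − 3/13 = 10/13.

10/13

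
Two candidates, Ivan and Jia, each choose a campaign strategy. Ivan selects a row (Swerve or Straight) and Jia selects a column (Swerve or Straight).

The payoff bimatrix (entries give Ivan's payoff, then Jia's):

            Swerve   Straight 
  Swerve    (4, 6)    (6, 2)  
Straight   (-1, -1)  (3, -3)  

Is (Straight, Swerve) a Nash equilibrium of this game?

No

At (Straight, Swerve), Ivan earns -1; switching to Swerve would give 4, so Ivan would deviate.
Jia earns -1; switching to Straight would give -3, so Jia has no profitable deviation.
Since at least one player can profitably deviate, this is not a Nash equilibrium.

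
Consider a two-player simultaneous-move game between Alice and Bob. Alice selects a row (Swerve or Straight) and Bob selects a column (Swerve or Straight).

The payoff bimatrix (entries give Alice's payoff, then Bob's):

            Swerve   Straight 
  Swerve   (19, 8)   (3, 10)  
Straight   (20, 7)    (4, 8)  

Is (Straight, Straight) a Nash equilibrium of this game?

At (Straight, Straight), Alice earns 4; switching to Swerve would give 3, so Alice has no profitable deviation.
Bob earns 8; switching to Swerve would give 7, so Bob has no profitable deviation.
Neither player can gain by a unilateral deviation, so this profile is a Nash equilibrium.

Yes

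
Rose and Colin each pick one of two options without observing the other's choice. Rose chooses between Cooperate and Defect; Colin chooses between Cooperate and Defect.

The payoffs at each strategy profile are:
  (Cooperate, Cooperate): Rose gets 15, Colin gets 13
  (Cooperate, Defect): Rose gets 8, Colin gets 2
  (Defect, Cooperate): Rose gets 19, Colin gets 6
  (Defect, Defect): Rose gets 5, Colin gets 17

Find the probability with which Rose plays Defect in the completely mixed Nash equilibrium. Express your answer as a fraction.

Let r be the probability that Rose plays Cooperate. In a completely mixed equilibrium, Colin must be indifferent between Cooperate and Defect.
Colin's expected payoff from Cooperate is 13r + 6(1−r); from Defect it is 2r + 17(1−r).
Setting these equal: 7r + 6 = −15r + 17, so r = 1/2.
Therefore Rose plays Defect with probability 1 − 1/2 = 1/2.

1/2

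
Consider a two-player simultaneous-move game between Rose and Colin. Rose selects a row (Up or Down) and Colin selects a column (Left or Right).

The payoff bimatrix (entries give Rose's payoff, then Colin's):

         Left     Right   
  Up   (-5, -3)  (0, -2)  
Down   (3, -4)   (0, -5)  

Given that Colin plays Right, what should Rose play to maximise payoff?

either — both Up and Down are best responses

Against Right, Rose earns 0 from Up and 0 from Down.
So either strategy is a best response.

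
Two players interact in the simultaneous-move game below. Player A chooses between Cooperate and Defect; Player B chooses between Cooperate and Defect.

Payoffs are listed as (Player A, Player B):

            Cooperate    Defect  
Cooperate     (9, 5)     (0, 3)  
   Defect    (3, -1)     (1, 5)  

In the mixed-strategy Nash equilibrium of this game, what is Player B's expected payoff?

First find x, the probability Player A plays Cooperate, from Player B's indifference between Cooperate and Defect: 5x − (1−x) = 3x + 5(1−x), giving x = 3/4.
Since Player B is indifferent in equilibrium, Player B's expected payoff equals the payoff from either column against (3/4, 1/4). Using Cooperate: 5(3/4) − (1/4) = 7/2.

7/2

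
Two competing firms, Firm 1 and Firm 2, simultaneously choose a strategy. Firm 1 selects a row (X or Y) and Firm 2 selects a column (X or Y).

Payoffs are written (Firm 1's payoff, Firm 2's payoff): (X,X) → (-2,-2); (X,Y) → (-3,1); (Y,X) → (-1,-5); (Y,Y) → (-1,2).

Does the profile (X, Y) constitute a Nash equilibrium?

No

At (X, Y), Firm 1 earns -3; switching to Y would give -1, so Firm 1 would deviate.
Firm 2 earns 1; switching to X would give -2, so Firm 2 has no profitable deviation.
Since at least one player can profitably deviate, this is not a Nash equilibrium.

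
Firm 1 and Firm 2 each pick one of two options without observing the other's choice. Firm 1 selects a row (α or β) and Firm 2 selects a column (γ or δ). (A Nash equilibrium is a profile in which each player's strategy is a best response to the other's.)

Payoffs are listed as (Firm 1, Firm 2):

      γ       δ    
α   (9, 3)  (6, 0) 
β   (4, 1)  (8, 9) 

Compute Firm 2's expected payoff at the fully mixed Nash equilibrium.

First find x, the probability Firm 1 plays α, from Firm 2's indifference between γ and δ: 3x + (1−x) = 9(1−x), giving x = 8/11.
Since Firm 2 is indifferent in equilibrium, Firm 2's expected payoff equals the payoff from either column against (8/11, 3/11). Using γ: 3(8/11) + (3/11) = 27/11.

27/11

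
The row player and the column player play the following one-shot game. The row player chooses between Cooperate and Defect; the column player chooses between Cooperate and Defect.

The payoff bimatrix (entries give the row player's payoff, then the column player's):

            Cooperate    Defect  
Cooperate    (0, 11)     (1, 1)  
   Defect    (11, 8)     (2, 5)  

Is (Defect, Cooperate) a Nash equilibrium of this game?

At (Defect, Cooperate), the row player earns 11; switching to Cooperate would give 0, so the row player has no profitable deviation.
The column player earns 8; switching to Defect would give 5, so the column player has no profitable deviation.
Neither player can gain by a unilateral deviation, so this profile is a Nash equilibrium.

Yes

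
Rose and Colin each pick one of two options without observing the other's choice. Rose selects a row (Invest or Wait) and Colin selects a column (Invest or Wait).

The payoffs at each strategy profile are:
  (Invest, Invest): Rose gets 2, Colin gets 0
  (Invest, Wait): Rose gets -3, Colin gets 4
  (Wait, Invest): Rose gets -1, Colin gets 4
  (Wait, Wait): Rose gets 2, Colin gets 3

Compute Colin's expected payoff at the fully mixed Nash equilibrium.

16/5

First find p, the probability Rose plays Invest, from Colin's indifference between Invest and Wait: 4(1−p) = 4p + 3(1−p), giving p = 1/5.
Since Colin is indifferent in equilibrium, Colin's expected payoff equals the payoff from either column against (1/5, 4/5). Using Invest: 4(4/5) = 16/5.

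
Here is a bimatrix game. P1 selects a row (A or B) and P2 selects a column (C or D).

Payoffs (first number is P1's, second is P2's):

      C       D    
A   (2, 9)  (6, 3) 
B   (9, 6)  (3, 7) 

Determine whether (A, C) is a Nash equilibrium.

No

At (A, C), P1 earns 2; switching to B would give 9, so P1 would deviate.
P2 earns 9; switching to D would give 3, so P2 has no profitable deviation.
Since at least one player can profitably deviate, this is not a Nash equilibrium.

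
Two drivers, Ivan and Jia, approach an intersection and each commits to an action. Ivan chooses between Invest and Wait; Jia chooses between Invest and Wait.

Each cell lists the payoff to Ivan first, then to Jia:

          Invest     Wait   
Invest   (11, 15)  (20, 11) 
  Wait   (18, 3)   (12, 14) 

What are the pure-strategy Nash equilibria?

none

(Invest, Invest): Ivan prefers Wait (18 > 11) — not an equilibrium.
(Invest, Wait): Jia prefers Invest (15 > 11) — not an equilibrium.
(Wait, Invest): Jia prefers Wait (14 > 3) — not an equilibrium.
(Wait, Wait): Ivan prefers Invest (20 > 12) — not an equilibrium.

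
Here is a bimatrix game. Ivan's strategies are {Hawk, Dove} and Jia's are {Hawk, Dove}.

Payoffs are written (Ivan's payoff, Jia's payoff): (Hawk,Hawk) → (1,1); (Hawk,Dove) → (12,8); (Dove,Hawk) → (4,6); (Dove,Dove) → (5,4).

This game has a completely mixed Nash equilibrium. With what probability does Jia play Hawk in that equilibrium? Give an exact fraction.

Let q be the probability that Jia plays Hawk. In a completely mixed equilibrium, Ivan must be indifferent between Hawk and Dove.
Ivan's expected payoff from Hawk is q + 12(1−q); from Dove it is 4q + 5(1−q).
Setting these equal: −11q + 12 = −q + 5, so q = 7/10.

7/10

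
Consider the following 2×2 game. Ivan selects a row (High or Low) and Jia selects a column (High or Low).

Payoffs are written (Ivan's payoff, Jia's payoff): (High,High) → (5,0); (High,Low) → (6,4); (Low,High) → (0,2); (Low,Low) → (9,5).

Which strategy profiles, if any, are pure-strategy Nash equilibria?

(Low, Low)

(High, High): Jia prefers Low (4 > 0) — not an equilibrium.
(High, Low): Ivan prefers Low (9 > 6) — not an equilibrium.
(Low, High): Ivan prefers High (5 > 0); Jia prefers Low (5 > 2) — not an equilibrium.
(Low, Low): Ivan gets 9 ≥ 6 from High, and Jia gets 5 ≥ 2 from High — Nash equilibrium.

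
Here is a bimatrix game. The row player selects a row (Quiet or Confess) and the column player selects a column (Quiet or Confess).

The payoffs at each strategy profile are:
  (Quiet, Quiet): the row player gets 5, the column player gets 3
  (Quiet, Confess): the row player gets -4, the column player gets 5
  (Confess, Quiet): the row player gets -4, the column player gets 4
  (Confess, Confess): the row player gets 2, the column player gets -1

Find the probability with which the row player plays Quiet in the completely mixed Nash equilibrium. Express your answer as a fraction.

Let r be the probability that the row player plays Quiet. In a completely mixed equilibrium, the column player must be indifferent between Quiet and Confess.
The column player's expected payoff from Quiet is 3r + 4(1−r); from Confess it is 5r − (1−r).
Setting these equal: −r + 4 = 6r − 1, so r = 5/7.

5/7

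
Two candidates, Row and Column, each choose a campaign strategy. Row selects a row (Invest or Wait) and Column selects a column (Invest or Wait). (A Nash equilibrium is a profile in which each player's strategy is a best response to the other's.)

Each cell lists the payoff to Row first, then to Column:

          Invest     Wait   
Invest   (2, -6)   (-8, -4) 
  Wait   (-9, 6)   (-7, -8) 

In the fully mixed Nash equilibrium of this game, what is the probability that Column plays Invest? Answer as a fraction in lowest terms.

1/12

Let q be the probability that Column plays Invest. In a completely mixed equilibrium, Row must be indifferent between Invest and Wait.
Row's expected payoff from Invest is 2q − 8(1−q); from Wait it is −9q − 7(1−q).
Setting these equal: 10q − 8 = −2q − 7, so q = 1/12.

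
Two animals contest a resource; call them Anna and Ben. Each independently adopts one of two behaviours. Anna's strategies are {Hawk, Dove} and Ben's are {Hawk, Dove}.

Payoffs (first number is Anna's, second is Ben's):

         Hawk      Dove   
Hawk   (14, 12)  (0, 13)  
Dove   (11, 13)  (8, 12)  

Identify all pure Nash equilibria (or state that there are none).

(Hawk, Hawk): Ben prefers Dove (13 > 12) — not an equilibrium.
(Hawk, Dove): Anna prefers Dove (8 > 0) — not an equilibrium.
(Dove, Hawk): Anna prefers Hawk (14 > 11) — not an equilibrium.
(Dove, Dove): Ben prefers Hawk (13 > 12) — not an equilibrium.

none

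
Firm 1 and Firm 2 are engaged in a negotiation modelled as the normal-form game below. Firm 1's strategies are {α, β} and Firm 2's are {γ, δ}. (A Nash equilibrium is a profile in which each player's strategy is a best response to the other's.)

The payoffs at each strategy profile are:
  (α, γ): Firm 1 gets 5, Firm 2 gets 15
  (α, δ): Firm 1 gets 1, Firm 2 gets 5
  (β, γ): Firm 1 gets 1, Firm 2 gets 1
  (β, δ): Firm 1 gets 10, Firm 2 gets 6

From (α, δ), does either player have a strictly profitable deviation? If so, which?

Both

Firm 1 at (α, δ) earns 1; deviating to β yields 10 — a strict improvement.
Firm 2 earns 5; deviating to γ yields 15 — a strict improvement.
Both Firm 1 and Firm 2 have strictly profitable deviations.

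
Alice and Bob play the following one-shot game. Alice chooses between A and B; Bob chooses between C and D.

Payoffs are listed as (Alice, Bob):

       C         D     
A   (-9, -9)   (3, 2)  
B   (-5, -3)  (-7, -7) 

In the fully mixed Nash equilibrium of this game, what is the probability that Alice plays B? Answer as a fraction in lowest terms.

Let x be the probability that Alice plays A. In a completely mixed equilibrium, Bob must be indifferent between C and D.
Bob's expected payoff from C is −9x − 3(1−x); from D it is 2x − 7(1−x).
Setting these equal: −6x − 3 = 9x − 7, so x = 4/15.
Therefore Alice plays B with probability 1 − 4/15 = 11/15.

11/15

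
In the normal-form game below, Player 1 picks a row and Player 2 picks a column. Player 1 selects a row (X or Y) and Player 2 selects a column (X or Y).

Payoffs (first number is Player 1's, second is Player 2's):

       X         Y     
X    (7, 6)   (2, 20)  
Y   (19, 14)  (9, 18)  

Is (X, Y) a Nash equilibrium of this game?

At (X, Y), Player 1 earns 2; switching to Y would give 9, so Player 1 would deviate.
Player 2 earns 20; switching to X would give 6, so Player 2 has no profitable deviation.
Since at least one player can profitably deviate, this is not a Nash equilibrium.

No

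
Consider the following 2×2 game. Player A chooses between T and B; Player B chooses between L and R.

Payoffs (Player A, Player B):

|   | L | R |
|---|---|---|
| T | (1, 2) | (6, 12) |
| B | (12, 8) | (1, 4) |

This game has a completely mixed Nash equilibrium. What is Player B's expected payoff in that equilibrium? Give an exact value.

44/7

First find x, the probability Player A plays T, from Player B's indifference between L and R: 2x + 8(1−x) = 12x + 4(1−x), giving x = 2/7.
Since Player B is indifferent in equilibrium, Player B's expected payoff equals the payoff from either column against (2/7, 5/7). Using L: 2(2/7) + 8(5/7) = 44/7.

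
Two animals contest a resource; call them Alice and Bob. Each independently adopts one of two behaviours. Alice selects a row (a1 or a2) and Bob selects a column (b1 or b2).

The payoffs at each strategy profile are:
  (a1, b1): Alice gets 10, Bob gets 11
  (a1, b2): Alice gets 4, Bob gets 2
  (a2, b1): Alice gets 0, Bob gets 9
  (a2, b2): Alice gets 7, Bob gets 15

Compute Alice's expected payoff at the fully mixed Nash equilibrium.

First find y, the probability Bob plays b1, from Alice's indifference between a1 and a2: 10y + 4(1−y) = 7(1−y), giving y = 3/13.
Since Alice is indifferent in equilibrium, Alice's expected payoff equals the payoff from either row against (3/13, 10/13). Using a1: 10(3/13) + 4(10/13) = 70/13.

70/13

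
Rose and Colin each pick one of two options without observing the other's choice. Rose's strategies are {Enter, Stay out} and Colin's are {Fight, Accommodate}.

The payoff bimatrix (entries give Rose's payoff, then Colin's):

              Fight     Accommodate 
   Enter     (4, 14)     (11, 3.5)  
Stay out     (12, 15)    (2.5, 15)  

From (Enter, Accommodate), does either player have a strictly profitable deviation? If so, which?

Rose at (Enter, Accommodate) earns 11; deviating to Stay out yields 2.5 — not better.
Colin earns 3.5; deviating to Fight yields 14 — a strict improvement.
Only Colin has a strictly profitable deviation.

Colin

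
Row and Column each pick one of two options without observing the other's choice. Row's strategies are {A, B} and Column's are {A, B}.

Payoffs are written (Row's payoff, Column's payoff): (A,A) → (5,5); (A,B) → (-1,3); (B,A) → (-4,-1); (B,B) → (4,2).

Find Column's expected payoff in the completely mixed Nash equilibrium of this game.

First find x, the probability Row plays A, from Column's indifference between A and B: 5x − (1−x) = 3x + 2(1−x), giving x = 3/5.
Since Column is indifferent in equilibrium, Column's expected payoff equals the payoff from either column against (3/5, 2/5). Using A: 5(3/5) − (2/5) = 13/5.

13/5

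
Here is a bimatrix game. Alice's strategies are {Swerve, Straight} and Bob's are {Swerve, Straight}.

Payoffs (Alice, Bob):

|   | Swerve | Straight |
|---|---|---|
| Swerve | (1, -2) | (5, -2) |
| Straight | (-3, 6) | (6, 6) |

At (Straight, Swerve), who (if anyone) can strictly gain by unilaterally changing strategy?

Alice at (Straight, Swerve) earns -3; deviating to Swerve yields 1 — a strict improvement.
Bob earns 6; deviating to Straight yields 6 — not better.
Only Alice has a strictly profitable deviation.

Alice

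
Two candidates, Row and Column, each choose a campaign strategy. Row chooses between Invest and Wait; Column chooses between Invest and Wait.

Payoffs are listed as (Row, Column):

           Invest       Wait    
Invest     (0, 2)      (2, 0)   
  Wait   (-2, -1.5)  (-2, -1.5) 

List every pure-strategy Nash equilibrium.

(Invest, Invest): Row gets 0 ≥ -2 from Wait, and Column gets 2 ≥ 0 from Wait — Nash equilibrium.
(Invest, Wait): Column prefers Invest (2 > 0) — not an equilibrium.
(Wait, Invest): Row prefers Invest (0 > -2) — not an equilibrium.
(Wait, Wait): Row prefers Invest (2 > -2) — not an equilibrium.

(Invest, Invest)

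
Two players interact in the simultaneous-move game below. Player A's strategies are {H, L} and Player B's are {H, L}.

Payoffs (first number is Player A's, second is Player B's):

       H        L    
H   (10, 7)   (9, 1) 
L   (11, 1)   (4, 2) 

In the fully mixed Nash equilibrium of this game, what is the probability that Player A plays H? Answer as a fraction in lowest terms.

Let r be the probability that Player A plays H. In a completely mixed equilibrium, Player B must be indifferent between H and L.
Player B's expected payoff from H is 7r + (1−r); from L it is r + 2(1−r).
Setting these equal: 6r + 1 = −r + 2, so r = 1/7.

1/7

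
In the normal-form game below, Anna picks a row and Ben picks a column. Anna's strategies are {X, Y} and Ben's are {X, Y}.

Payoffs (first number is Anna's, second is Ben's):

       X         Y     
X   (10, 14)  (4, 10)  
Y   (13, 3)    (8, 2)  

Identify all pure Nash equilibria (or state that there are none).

(Y, X)

(X, X): Anna prefers Y (13 > 10) — not an equilibrium.
(X, Y): Anna prefers Y (8 > 4); Ben prefers X (14 > 10) — not an equilibrium.
(Y, X): Anna gets 13 ≥ 10 from X, and Ben gets 3 ≥ 2 from Y — Nash equilibrium.
(Y, Y): Ben prefers X (3 > 2) — not an equilibrium.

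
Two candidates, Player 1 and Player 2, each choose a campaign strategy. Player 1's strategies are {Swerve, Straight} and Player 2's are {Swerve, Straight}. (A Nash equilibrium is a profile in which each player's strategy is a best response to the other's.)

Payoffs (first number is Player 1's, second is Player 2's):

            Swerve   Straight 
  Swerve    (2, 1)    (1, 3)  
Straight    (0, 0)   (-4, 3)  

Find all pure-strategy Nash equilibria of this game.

(Swerve, Swerve): Player 2 prefers Straight (3 > 1) — not an equilibrium.
(Swerve, Straight): Player 1 gets 1 ≥ -4 from Straight, and Player 2 gets 3 ≥ 1 from Swerve — Nash equilibrium.
(Straight, Swerve): Player 1 prefers Swerve (2 > 0); Player 2 prefers Straight (3 > 0) — not an equilibrium.
(Straight, Straight): Player 1 prefers Swerve (1 > -4) — not an equilibrium.

(Swerve, Straight)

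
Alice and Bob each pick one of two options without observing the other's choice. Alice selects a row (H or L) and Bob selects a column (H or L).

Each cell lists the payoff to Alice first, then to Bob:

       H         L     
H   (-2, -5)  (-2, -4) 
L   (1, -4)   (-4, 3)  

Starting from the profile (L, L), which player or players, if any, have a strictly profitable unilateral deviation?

Alice

Alice at (L, L) earns -4; deviating to H yields -2 — a strict improvement.
Bob earns 3; deviating to H yields -4 — not better.
Only Alice has a strictly profitable deviation.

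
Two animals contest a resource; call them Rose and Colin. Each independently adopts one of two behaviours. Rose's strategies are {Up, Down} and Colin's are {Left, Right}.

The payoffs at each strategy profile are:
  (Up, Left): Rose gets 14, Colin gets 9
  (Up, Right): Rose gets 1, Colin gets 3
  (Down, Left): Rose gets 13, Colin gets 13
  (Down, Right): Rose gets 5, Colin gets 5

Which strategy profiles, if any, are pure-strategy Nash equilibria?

(Up, Left): Rose gets 14 ≥ 13 from Down, and Colin gets 9 ≥ 3 from Right — Nash equilibrium.
(Up, Right): Rose prefers Down (5 > 1); Colin prefers Left (9 > 3) — not an equilibrium.
(Down, Left): Rose prefers Up (14 > 13) — not an equilibrium.
(Down, Right): Colin prefers Left (13 > 5) — not an equilibrium.

(Up, Left)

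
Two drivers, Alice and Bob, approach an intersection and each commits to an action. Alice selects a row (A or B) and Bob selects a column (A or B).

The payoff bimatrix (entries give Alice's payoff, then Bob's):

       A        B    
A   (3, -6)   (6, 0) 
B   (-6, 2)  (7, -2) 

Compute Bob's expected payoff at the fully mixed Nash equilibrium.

-6/5

First find x, the probability Alice plays A, from Bob's indifference between A and B: −6x + 2(1−x) = −2(1−x), giving x = 2/5.
Since Bob is indifferent in equilibrium, Bob's expected payoff equals the payoff from either column against (2/5, 3/5). Using A: −6(2/5) + 2(3/5) = -6/5.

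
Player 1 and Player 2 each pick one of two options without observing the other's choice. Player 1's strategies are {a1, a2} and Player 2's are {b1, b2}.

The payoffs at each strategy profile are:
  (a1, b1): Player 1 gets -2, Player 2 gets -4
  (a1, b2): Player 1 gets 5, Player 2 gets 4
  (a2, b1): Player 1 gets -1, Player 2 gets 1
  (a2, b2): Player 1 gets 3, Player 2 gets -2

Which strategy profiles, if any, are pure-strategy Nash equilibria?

(a1, b2) and (a2, b1)

(a1, b1): Player 1 prefers a2 (-1 > -2); Player 2 prefers b2 (4 > -4) — not an equilibrium.
(a1, b2): Player 1 gets 5 ≥ 3 from a2, and Player 2 gets 4 ≥ -4 from b1 — Nash equilibrium.
(a2, b1): Player 1 gets -1 ≥ -2 from a1, and Player 2 gets 1 ≥ -2 from b2 — Nash equilibrium.
(a2, b2): Player 1 prefers a1 (5 > 3); Player 2 prefers b1 (1 > -2) — not an equilibrium.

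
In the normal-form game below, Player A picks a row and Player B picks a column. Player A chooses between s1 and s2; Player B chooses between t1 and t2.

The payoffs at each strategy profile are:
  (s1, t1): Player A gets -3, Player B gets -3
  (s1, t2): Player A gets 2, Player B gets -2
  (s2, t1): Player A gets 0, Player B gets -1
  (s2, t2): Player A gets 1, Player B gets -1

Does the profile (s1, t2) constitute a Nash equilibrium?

Yes

At (s1, t2), Player A earns 2; switching to s2 would give 1, so Player A has no profitable deviation.
Player B earns -2; switching to t1 would give -3, so Player B has no profitable deviation.
Neither player can gain by a unilateral deviation, so this profile is a Nash equilibrium.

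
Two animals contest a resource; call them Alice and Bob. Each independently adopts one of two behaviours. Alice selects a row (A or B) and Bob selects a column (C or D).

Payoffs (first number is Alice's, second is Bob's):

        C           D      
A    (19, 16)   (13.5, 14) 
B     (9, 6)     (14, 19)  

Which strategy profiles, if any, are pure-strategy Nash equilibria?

(A, C): Alice gets 19 ≥ 9 from B, and Bob gets 16 ≥ 14 from D — Nash equilibrium.
(A, D): Alice prefers B (14 > 13.5); Bob prefers C (16 > 14) — not an equilibrium.
(B, C): Alice prefers A (19 > 9); Bob prefers D (19 > 6) — not an equilibrium.
(B, D): Alice gets 14 ≥ 13.5 from A, and Bob gets 19 ≥ 6 from C — Nash equilibrium.

(A, C) and (B, D)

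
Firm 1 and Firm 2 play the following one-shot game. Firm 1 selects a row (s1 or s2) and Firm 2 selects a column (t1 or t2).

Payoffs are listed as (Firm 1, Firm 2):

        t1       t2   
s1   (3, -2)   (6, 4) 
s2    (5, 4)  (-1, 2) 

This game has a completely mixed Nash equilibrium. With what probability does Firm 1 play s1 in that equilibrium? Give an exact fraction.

Let r be the probability that Firm 1 plays s1. In a completely mixed equilibrium, Firm 2 must be indifferent between t1 and t2.
Firm 2's expected payoff from t1 is −2r + 4(1−r); from t2 it is 4r + 2(1−r).
Setting these equal: −6r + 4 = 2r + 2, so r = 1/4.

1/4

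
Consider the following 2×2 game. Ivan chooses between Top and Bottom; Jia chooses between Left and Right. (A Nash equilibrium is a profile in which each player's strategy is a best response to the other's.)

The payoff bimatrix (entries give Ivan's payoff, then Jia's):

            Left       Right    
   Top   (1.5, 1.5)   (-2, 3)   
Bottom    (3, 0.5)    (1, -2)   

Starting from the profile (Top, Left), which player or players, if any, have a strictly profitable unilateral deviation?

Both

Ivan at (Top, Left) earns 1.5; deviating to Bottom yields 3 — a strict improvement.
Jia earns 1.5; deviating to Right yields 3 — a strict improvement.
Both Ivan and Jia have strictly profitable deviations.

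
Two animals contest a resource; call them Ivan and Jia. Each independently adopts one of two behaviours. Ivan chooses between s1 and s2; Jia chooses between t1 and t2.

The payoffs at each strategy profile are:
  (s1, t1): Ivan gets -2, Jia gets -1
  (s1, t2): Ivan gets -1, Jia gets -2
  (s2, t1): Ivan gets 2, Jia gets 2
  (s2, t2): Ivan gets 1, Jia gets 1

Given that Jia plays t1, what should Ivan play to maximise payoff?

Against t1, Ivan earns -2 from s1 and 2 from s2.
So s2 is the best response.

s2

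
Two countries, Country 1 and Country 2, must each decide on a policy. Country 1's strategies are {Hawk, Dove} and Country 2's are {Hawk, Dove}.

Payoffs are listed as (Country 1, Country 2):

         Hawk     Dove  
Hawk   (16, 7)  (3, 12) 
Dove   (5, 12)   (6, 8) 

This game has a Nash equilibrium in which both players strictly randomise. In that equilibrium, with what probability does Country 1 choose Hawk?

Let x be the probability that Country 1 plays Hawk. In a completely mixed equilibrium, Country 2 must be indifferent between Hawk and Dove.
Country 2's expected payoff from Hawk is 7x + 12(1−x); from Dove it is 12x + 8(1−x).
Setting these equal: −5x + 12 = 4x + 8, so x = 4/9.

4/9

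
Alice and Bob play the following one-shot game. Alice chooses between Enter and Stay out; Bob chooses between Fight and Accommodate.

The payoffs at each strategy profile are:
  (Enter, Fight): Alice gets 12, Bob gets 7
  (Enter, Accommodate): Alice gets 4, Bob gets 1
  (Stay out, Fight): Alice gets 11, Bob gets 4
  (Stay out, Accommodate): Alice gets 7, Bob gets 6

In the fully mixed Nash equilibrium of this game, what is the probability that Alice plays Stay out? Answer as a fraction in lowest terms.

Let r be the probability that Alice plays Enter. In a completely mixed equilibrium, Bob must be indifferent between Fight and Accommodate.
Bob's expected payoff from Fight is 7r + 4(1−r); from Accommodate it is r + 6(1−r).
Setting these equal: 3r + 4 = −5r + 6, so r = 1/4.
Therefore Alice plays Stay out with probability 1 − 1/4 = 3/4.

3/4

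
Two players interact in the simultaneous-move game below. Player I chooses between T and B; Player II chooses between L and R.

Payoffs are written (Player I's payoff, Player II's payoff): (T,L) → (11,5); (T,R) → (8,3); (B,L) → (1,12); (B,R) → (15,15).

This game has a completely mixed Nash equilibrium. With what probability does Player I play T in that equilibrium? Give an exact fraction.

3/5

Let r be the probability that Player I plays T. In a completely mixed equilibrium, Player II must be indifferent between L and R.
Player II's expected payoff from L is 5r + 12(1−r); from R it is 3r + 15(1−r).
Setting these equal: −7r + 12 = −12r + 15, so r = 3/5.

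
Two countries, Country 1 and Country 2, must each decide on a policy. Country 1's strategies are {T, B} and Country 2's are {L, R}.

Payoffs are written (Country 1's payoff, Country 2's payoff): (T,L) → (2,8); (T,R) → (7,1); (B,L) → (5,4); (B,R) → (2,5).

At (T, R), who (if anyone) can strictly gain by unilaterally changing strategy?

Country 2

Country 1 at (T, R) earns 7; deviating to B yields 2 — not better.
Country 2 earns 1; deviating to L yields 8 — a strict improvement.
Only Country 2 has a strictly profitable deviation.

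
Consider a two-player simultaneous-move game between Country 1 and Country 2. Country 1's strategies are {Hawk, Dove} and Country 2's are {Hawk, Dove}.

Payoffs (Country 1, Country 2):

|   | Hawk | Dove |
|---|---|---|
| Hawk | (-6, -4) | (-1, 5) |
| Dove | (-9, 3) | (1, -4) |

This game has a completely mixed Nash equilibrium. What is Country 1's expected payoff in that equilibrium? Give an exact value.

-3

First find y, the probability Country 2 plays Hawk, from Country 1's indifference between Hawk and Dove: −6y − (1−y) = −9y + (1−y), giving y = 2/5.
Since Country 1 is indifferent in equilibrium, Country 1's expected payoff equals the payoff from either row against (2/5, 3/5). Using Hawk: −6(2/5) − (3/5) = -3.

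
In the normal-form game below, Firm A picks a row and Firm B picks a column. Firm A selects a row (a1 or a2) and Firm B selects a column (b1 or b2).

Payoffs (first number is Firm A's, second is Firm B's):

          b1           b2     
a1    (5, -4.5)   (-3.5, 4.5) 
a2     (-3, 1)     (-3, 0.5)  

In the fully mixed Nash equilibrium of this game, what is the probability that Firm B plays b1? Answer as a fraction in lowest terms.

1/17

Let y be the probability that Firm B plays b1. In a completely mixed equilibrium, Firm A must be indifferent between a1 and a2.
Firm A's expected payoff from a1 is 5y − 3.5(1−y); from a2 it is −3y − 3(1−y).
Setting these equal: 8.5y − 3.5 = -3, so y = 1/17.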